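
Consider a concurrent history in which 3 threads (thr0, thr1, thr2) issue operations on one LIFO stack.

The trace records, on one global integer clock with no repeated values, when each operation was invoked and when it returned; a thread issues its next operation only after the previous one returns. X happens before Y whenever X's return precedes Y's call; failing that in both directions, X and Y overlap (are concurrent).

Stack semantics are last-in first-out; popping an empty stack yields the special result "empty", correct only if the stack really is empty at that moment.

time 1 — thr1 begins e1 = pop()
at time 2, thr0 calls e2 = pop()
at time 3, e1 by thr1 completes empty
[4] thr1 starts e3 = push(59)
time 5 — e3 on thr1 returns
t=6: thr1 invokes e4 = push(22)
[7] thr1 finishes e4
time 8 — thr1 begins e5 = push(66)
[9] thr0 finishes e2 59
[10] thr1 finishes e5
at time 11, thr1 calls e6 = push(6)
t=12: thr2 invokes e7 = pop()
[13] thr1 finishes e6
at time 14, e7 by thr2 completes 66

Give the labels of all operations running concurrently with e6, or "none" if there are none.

concurrent with e6 ([11,13]): every op whose interval crosses 11..13
e1 [1,3]: before
e2 [2,9]: before
e3 [4,5]: before
e4 [6,7]: before
e5 [8,10]: before
e7 [12,14]: concurrent

e7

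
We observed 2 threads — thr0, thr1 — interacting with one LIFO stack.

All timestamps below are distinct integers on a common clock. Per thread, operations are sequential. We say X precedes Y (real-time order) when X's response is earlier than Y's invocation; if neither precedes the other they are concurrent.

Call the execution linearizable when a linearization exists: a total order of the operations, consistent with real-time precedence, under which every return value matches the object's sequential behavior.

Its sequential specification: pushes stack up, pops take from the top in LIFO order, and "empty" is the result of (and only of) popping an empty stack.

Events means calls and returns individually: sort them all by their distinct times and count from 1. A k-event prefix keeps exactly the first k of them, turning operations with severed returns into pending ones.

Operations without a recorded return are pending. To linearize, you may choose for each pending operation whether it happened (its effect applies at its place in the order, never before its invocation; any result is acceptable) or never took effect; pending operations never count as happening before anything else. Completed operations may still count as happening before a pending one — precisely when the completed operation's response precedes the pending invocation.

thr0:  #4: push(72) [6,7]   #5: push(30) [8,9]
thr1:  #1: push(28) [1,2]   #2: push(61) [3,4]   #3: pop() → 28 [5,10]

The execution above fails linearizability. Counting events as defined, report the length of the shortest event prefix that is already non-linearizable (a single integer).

10

one valid order for events 1..9 is #1, #2, #3, #4, #5:
after step 1 (#1 push(28)): stack <28>
after step 2 (#2 push(61)): stack <28,61>
after step 3 (#3 pop() (pending, included)): stack <28>
after step 4 (#4 push(72)): stack <28,72>
after step 5 (#5 push(30)): stack <28,72,30>
once event 10 joins (#3's response, time 10), exhaustive search finds no witness
for example #1, #2, #3, #4, #5 fails at step 3: #3 pop() → 28 is not legal there
for example #1, #2, #4, #3, #5 fails at step 4: #3 pop() → 28 is not legal there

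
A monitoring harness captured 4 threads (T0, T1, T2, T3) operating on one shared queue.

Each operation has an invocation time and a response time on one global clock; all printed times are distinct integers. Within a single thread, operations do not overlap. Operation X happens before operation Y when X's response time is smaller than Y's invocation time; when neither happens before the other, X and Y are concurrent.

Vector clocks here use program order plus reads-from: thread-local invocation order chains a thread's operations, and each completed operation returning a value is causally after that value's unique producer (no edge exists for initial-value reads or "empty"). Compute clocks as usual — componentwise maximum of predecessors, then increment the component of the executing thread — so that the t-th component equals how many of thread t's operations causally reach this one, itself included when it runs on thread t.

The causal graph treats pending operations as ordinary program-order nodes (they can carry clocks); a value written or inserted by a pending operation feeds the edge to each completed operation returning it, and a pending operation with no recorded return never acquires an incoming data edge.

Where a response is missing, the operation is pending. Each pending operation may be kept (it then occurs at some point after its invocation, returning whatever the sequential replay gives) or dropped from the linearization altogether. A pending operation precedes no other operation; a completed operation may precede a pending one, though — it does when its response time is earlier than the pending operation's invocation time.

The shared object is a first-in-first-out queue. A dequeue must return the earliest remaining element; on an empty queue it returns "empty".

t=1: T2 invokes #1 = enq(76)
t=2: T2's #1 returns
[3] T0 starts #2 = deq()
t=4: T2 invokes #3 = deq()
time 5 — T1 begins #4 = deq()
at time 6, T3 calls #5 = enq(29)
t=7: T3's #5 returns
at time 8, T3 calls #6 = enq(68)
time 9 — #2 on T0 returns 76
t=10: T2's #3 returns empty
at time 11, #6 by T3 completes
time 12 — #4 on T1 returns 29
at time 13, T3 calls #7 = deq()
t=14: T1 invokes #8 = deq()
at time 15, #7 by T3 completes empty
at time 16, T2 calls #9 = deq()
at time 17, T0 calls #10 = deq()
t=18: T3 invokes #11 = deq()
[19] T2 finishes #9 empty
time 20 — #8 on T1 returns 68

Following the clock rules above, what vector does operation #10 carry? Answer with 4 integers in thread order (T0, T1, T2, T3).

#5, invoked 6, has no incoming edges; only T3's bump applies → (0, 0, 0, 1)
#1, invoked 1, has no incoming edges; only T2's bump applies → (0, 0, 1, 0)
invoked at 8, #6 merges VC(#5)=(0, 0, 0, 1) and bumps T3's slot → (0, 0, 0, 2)
invoked at 4, #3 merges VC(#1)=(0, 0, 1, 0) and bumps T2's slot → (0, 0, 2, 0)
invoked at 5, #4 merges VC(#5)=(0, 0, 0, 1) and bumps T1's slot → (0, 1, 0, 1)
invoked at 3, #2 merges VC(#1)=(0, 0, 1, 0) and bumps T0's slot → (1, 0, 1, 0)
invoked at 13, #7 merges VC(#6)=(0, 0, 0, 2) and bumps T3's slot → (0, 0, 0, 3)
invoked at 16, #9 merges VC(#3)=(0, 0, 2, 0) and bumps T2's slot → (0, 0, 3, 0)
invoked at 17, #10 merges VC(#2)=(1, 0, 1, 0) and bumps T0's slot → (2, 0, 1, 0)
invoked at 18, #11 merges VC(#7)=(0, 0, 0, 3) and bumps T3's slot → (0, 0, 0, 4)
invoked at 14, #8 merges VC(#4)=(0, 1, 0, 1), VC(#6)=(0, 0, 0, 2) and bumps T1's slot → (0, 2, 0, 2)
target: VC(#10) = (2, 0, 1, 0)

(2, 0, 1, 0)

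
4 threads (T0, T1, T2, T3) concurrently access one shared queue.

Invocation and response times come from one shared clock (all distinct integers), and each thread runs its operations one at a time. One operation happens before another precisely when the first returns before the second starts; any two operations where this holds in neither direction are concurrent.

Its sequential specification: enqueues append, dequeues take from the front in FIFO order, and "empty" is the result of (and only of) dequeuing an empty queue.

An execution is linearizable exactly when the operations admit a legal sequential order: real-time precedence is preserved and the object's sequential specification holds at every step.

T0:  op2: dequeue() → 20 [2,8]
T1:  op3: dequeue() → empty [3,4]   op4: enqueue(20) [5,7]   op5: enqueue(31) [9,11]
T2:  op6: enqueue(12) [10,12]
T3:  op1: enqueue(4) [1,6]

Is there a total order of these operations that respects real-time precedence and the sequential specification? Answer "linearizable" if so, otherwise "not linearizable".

witness order: op3, op4, op1, op2, op5, op6
step 1: op3 dequeue() → empty — queue <>
step 2: op4 enqueue(20) — queue <20>
step 3: op1 enqueue(4) — queue <20,4>
step 4: op2 dequeue() → 20 — queue <4>
step 5: op5 enqueue(31) — queue <4,31>
step 6: op6 enqueue(12) — queue <4,31,12>

linearizable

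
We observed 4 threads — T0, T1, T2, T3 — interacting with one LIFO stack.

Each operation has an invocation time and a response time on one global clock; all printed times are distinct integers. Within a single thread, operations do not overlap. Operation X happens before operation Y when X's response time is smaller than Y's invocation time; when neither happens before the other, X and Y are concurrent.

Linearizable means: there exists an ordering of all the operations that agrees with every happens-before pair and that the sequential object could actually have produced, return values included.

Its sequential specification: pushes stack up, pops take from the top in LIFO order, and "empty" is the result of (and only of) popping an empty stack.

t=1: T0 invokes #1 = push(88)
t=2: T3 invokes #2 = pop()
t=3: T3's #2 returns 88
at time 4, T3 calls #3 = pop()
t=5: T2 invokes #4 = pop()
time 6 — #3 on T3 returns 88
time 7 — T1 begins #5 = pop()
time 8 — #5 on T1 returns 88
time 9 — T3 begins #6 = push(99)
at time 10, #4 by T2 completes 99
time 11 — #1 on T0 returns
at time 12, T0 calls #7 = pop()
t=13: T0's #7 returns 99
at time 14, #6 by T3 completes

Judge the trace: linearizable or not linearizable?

already the first 6 events (up to #3's response at time 6) admit no linearization; the first 5 still do
one real-time candidate order over the 2 completed operations — the LIFO stack replay rejects it
no escape via the 2 pending operations (#1, #4): every completion choice fails
sample order #2, #3 (pending dropped) stalls at step 1 — #2 pop() → 88 has no legal effect

not linearizable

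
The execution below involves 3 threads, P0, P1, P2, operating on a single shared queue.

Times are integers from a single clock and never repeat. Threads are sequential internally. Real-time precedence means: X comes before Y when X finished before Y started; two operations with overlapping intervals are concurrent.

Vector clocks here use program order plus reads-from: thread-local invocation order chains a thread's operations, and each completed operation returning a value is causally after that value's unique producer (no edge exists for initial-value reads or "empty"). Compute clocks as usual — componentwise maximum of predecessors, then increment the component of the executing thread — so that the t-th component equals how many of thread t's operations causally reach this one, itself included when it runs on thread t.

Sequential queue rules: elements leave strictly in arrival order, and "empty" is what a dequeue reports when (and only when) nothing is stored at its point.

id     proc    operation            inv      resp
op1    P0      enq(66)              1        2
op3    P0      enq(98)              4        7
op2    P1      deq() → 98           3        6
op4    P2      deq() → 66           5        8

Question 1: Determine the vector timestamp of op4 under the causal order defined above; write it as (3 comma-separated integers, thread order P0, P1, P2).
op1 (invocation 1): nothing precedes it; P0's component alone gives (1, 0, 0)
op4, invoked 5, takes VC(op1)=(1, 0, 0) under max, adds 1 for P2 → (1, 0, 1)
op3, invoked 4, takes VC(op1)=(1, 0, 0) under max, adds 1 for P0 → (2, 0, 0)
op2, invoked 3, takes VC(op3)=(2, 0, 0) under max, adds 1 for P1 → (2, 1, 0)
target: VC(op4) = (1, 0, 1)

(1, 0, 1)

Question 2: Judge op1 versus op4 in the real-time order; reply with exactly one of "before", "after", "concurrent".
op1 spans [1,2], op4 spans [5,8]
resp(op1)=2 < inv(op4)=5

before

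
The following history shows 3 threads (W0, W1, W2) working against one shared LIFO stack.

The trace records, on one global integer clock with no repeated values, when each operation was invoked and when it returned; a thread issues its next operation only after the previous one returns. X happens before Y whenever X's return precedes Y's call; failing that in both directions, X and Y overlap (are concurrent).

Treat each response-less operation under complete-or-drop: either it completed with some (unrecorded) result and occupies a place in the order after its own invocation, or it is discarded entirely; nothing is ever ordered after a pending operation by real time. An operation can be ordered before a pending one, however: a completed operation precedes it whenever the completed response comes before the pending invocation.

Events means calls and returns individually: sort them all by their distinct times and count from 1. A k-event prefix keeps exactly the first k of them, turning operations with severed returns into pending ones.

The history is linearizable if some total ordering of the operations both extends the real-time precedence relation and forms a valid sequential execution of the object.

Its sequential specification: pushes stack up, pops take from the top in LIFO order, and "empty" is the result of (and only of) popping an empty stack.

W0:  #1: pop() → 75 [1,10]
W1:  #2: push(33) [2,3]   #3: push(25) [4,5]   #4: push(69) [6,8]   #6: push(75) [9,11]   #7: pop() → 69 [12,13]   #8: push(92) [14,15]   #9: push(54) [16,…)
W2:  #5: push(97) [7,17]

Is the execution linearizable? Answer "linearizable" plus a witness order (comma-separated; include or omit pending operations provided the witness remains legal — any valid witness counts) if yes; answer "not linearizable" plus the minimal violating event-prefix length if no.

step 1: #2 push(33) — stack <33>
step 2: #3 push(25) — stack <33,25>
step 3: #4 push(69) — stack <33,25,69>
step 4: #6 push(75) — stack <33,25,69,75>
step 5: #1 pop() → 75 — stack <33,25,69>
step 6: #7 pop() → 69 — stack <33,25>
step 7: #5 push(97) — stack <33,25,97>
step 8: #8 push(92) — stack <33,25,97,92>

linearizable — witness: #2, #3, #4, #6, #1, #7, #5, #8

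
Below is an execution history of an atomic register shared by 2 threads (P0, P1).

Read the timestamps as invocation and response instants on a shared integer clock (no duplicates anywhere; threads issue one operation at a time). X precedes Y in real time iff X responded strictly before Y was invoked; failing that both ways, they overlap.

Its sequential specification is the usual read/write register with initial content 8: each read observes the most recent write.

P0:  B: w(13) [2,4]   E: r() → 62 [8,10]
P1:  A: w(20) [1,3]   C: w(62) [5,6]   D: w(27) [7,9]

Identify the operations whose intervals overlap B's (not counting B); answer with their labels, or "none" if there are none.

B runs from 2 to 4; window-overlapping ops are concurrent
A [1,3]: concurrent
C [5,6]: after
D [7,9]: after
E [8,10]: after

A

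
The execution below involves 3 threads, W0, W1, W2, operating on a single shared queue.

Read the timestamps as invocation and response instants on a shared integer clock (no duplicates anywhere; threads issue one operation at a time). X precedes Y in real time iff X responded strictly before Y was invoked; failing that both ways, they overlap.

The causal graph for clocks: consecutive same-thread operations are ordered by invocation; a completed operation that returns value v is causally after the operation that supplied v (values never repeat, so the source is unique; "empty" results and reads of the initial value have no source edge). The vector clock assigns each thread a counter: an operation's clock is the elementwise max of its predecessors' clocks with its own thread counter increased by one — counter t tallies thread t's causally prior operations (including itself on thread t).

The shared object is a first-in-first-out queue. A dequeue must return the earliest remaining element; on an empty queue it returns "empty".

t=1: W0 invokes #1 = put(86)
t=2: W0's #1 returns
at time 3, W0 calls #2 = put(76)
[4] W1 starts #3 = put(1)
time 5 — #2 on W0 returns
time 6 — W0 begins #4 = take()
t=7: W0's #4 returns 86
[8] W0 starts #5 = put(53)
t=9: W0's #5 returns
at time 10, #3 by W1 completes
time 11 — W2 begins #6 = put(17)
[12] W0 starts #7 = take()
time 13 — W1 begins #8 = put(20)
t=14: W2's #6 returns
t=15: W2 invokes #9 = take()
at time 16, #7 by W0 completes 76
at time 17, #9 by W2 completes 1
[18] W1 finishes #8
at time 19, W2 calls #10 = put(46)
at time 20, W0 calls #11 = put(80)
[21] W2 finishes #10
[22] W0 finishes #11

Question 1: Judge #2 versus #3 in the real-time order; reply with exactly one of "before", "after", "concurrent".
concurrent

#2 spans [3,5], #3 spans [4,10]
the intervals overlap in both directions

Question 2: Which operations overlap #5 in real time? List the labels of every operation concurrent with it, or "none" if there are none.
#3

concurrent with #5 ([8,9]): every op whose interval crosses 8..9
#1 [1,2]: before
#2 [3,5]: before
#3 [4,10]: concurrent
#4 [6,7]: before
#6 [11,14]: after
#7 [12,16]: after
#8 [13,18]: after
#9 [15,17]: after
#10 [19,21]: after
#11 [20,22]: after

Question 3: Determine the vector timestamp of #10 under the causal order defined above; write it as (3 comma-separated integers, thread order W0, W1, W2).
(0, 1, 3)

#6, invoked 11, has no incoming edges; only W2's bump applies → (0, 0, 1)
#3, invoked 4, has no incoming edges; only W1's bump applies → (0, 1, 0)
#1, invoked 1, has no incoming edges; only W0's bump applies → (1, 0, 0)
#8, invoked 13, takes VC(#3)=(0, 1, 0) under max, adds 1 for W1 → (0, 2, 0)
#2, invoked 3, takes VC(#1)=(1, 0, 0) under max, adds 1 for W0 → (2, 0, 0)
#9, invoked 15, takes VC(#3)=(0, 1, 0), VC(#6)=(0, 0, 1) under max, adds 1 for W2 → (0, 1, 2)
#4, invoked 6, takes VC(#1)=(1, 0, 0), VC(#2)=(2, 0, 0) under max, adds 1 for W0 → (3, 0, 0)
#10, invoked 19, takes VC(#9)=(0, 1, 2) under max, adds 1 for W2 → (0, 1, 3)
#5, invoked 8, takes VC(#4)=(3, 0, 0) under max, adds 1 for W0 → (4, 0, 0)
#7, invoked 12, takes VC(#2)=(2, 0, 0), VC(#5)=(4, 0, 0) under max, adds 1 for W0 → (5, 0, 0)
#11, invoked 20, takes VC(#7)=(5, 0, 0) under max, adds 1 for W0 → (6, 0, 0)
target: VC(#10) = (0, 1, 3)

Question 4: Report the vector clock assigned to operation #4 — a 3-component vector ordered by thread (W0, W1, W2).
(3, 0, 0)

root op #6, invoked 11: fresh clock plus W2's own tick → (0, 0, 1)
root op #3, invoked 4: fresh clock plus W1's own tick → (0, 1, 0)
root op #1, invoked 1: fresh clock plus W0's own tick → (1, 0, 0)
invoked at 13, #8 merges VC(#3)=(0, 1, 0) and bumps W1's slot → (0, 2, 0)
invoked at 3, #2 merges VC(#1)=(1, 0, 0) and bumps W0's slot → (2, 0, 0)
invoked at 15, #9 merges VC(#3)=(0, 1, 0), VC(#6)=(0, 0, 1) and bumps W2's slot → (0, 1, 2)
invoked at 6, #4 merges VC(#1)=(1, 0, 0), VC(#2)=(2, 0, 0) and bumps W0's slot → (3, 0, 0)
invoked at 19, #10 merges VC(#9)=(0, 1, 2) and bumps W2's slot → (0, 1, 3)
invoked at 8, #5 merges VC(#4)=(3, 0, 0) and bumps W0's slot → (4, 0, 0)
invoked at 12, #7 merges VC(#2)=(2, 0, 0), VC(#5)=(4, 0, 0) and bumps W0's slot → (5, 0, 0)
invoked at 20, #11 merges VC(#7)=(5, 0, 0) and bumps W0's slot → (6, 0, 0)
target: VC(#4) = (3, 0, 0)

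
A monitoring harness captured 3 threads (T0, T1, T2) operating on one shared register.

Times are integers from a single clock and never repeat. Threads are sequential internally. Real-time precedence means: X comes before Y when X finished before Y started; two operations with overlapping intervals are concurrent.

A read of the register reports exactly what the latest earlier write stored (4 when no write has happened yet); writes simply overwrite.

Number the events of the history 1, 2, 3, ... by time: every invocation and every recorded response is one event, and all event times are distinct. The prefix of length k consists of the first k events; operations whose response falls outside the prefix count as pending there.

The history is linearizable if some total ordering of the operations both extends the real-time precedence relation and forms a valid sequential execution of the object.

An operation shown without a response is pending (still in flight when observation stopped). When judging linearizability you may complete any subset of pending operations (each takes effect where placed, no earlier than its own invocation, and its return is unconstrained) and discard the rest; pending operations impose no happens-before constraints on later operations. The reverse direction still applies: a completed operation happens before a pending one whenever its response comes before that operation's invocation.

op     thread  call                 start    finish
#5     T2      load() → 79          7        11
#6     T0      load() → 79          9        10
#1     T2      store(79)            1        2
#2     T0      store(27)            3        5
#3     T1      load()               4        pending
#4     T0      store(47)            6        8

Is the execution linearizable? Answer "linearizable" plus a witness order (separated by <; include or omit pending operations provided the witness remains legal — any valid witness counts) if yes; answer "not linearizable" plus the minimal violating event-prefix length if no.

events 1..9 are fine; event 10 — the response of #6 at time 10 — makes the prefix non-linearizable
exhaustive check: the 4 completed register ops admit one real-time order; illegal
including or dropping the 2 pending operations (#3, #5) in any combination fails
one such order, #1, #2, #4, #6 (pending dropped), breaks at step 4 where #6 load() → 79 is illegal

not linearizable — minimal violating prefix: 10 events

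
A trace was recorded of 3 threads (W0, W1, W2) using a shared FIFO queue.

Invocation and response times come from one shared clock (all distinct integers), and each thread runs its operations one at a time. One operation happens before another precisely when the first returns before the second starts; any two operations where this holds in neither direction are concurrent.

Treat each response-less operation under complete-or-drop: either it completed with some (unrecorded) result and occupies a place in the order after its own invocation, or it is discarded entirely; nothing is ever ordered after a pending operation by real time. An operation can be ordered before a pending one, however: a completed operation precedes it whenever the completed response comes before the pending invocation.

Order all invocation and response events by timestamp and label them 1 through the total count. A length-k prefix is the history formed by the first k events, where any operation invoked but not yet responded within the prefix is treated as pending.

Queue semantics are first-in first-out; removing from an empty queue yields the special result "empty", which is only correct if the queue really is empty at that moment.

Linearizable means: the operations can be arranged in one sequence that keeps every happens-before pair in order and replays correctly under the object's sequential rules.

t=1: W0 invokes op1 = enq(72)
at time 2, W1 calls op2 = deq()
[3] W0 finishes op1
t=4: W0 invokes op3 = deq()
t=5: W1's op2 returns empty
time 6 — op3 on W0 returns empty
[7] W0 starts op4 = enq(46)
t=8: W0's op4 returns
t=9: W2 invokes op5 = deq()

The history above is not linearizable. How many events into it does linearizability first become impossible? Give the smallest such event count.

events 1..5 are still linearizable — one witness is op1, op3, op2:
1. op1 enq(72), leaving queue <72>
2. op3 deq() (pending, included), leaving queue <>
3. op2 deq() → empty, leaving queue <>
at event 6 (op3's time-6 response) nothing linearizes any more
sample order op1, op2, op3 stalls at step 2 — op2 deq() → empty has no legal effect
sample order op1, op3, op2 stalls at step 2 — op3 deq() → empty has no legal effect

6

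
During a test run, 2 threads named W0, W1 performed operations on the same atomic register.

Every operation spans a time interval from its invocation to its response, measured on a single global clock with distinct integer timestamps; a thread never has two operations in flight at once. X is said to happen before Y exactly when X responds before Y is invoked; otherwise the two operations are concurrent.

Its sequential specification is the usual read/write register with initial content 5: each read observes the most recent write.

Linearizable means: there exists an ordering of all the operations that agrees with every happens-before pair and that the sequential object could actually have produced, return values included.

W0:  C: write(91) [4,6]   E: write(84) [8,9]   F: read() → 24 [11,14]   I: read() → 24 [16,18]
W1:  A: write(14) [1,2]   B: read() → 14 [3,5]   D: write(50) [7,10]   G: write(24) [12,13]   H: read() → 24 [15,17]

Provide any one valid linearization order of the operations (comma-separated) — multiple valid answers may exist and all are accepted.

A, B, C, D, E, G, F, H, I

1. A write(14), leaving value 14
2. B read() → 14, leaving value 14
3. C write(91), leaving value 91
4. D write(50), leaving value 50
5. E write(84), leaving value 84
6. G write(24), leaving value 24
7. F read() → 24, leaving value 24
8. H read() → 24, leaving value 24
9. I read() → 24, leaving value 24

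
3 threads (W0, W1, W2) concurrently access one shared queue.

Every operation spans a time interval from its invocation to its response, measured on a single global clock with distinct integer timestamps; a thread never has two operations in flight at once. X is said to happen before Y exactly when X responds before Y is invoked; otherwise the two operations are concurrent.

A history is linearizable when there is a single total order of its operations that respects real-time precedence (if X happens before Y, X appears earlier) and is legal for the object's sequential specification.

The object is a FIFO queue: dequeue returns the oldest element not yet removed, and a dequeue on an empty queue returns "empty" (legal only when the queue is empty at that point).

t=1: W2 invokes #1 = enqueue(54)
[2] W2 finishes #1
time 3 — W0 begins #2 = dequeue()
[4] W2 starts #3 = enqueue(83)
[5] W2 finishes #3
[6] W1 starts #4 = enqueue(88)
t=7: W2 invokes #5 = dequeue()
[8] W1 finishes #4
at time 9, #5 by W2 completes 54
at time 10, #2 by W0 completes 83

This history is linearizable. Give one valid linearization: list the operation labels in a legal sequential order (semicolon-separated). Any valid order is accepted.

1. #1 enqueue(54), leaving queue <54>
2. #3 enqueue(83), leaving queue <54,83>
3. #4 enqueue(88), leaving queue <54,83,88>
4. #5 dequeue() → 54, leaving queue <83,88>
5. #2 dequeue() → 83, leaving queue <88>

#1; #3; #4; #5; #2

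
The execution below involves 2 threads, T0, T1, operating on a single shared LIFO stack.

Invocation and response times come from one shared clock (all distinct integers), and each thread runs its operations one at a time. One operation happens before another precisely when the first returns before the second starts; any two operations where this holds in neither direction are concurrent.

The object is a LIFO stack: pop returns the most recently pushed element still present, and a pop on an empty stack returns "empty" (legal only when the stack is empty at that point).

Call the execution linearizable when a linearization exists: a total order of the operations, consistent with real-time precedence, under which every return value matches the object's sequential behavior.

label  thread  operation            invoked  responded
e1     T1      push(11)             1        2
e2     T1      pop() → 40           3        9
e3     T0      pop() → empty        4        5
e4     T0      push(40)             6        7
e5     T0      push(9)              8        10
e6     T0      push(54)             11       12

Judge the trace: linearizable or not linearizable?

the violation lands at event 9, e2's response at time 9: events 1..8 linearize, events 1..9 do not
4 completed operations, 3 real-time-consistent orders — every LIFO stack replay fails
include/drop combinations of the 1 pending operation (e5) were all tried; none helps
sample order e1, e2, e3, e4 (pending dropped) stalls at step 2 — e2 pop() → 40 has no legal effect
sample order e1, e3, e2, e4 (pending dropped) stalls at step 2 — e3 pop() → empty has no legal effect

not linearizable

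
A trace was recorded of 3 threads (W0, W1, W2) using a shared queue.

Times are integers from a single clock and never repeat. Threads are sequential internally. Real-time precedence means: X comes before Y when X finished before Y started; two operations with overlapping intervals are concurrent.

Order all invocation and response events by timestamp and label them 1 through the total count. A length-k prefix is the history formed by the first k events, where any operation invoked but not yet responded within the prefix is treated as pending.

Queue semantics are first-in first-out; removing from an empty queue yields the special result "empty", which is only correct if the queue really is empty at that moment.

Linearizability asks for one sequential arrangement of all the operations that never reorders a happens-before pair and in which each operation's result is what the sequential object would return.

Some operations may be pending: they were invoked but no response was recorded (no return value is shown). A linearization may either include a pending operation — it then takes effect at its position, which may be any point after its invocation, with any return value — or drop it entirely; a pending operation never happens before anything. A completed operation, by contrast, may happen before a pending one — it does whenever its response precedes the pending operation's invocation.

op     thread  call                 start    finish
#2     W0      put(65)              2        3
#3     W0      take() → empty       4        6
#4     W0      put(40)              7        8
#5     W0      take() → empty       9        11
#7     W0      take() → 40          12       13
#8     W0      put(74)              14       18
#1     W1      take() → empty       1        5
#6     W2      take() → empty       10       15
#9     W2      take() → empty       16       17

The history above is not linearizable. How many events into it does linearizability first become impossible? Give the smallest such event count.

a valid linearization of events 1..5 exists, for instance #1, #2:
step 1: #1 take() → empty — queue <>
step 2: #2 put(65) — queue <65>
once event 6 joins (#3's response, time 6), exhaustive search finds no witness
one such order, #1, #2, #3, breaks at step 3 where #3 take() → empty is illegal
one such order, #2, #1, #3, breaks at step 2 where #1 take() → empty is illegal

6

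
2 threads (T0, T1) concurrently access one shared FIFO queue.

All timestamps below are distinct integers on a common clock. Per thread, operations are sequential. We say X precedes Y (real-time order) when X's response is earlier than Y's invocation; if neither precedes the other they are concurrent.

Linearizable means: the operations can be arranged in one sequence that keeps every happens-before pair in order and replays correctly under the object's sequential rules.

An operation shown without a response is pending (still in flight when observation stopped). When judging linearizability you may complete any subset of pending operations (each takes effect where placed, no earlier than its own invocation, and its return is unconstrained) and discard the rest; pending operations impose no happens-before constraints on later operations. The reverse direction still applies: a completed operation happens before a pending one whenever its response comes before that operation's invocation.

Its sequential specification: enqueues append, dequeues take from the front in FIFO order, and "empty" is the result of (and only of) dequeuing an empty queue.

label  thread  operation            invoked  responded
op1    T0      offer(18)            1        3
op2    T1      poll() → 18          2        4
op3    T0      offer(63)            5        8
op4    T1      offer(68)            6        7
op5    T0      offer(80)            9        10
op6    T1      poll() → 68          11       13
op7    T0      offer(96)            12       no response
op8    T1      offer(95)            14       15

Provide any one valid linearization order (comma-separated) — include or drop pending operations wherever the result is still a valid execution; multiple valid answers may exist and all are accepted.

after step 1 (op1 offer(18)): queue <18>
after step 2 (op2 poll() → 18): queue <>
after step 3 (op4 offer(68)): queue <68>
after step 4 (op3 offer(63)): queue <68,63>
after step 5 (op5 offer(80)): queue <68,63,80>
after step 6 (op6 poll() → 68): queue <63,80>
after step 7 (op7 offer(96) (pending, included)): queue <63,80,96>
after step 8 (op8 offer(95)): queue <63,80,96,95>

op1, op2, op4, op3, op5, op6, op7, op8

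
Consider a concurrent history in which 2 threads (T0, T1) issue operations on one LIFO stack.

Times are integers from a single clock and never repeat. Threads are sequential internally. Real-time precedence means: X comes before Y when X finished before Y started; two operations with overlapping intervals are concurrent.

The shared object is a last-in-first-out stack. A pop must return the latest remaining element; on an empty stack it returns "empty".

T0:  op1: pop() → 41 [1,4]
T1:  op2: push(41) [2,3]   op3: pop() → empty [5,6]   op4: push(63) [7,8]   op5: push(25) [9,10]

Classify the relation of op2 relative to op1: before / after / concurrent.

concurrent

op2 spans [2,3], op1 spans [1,4]
the intervals overlap in both directions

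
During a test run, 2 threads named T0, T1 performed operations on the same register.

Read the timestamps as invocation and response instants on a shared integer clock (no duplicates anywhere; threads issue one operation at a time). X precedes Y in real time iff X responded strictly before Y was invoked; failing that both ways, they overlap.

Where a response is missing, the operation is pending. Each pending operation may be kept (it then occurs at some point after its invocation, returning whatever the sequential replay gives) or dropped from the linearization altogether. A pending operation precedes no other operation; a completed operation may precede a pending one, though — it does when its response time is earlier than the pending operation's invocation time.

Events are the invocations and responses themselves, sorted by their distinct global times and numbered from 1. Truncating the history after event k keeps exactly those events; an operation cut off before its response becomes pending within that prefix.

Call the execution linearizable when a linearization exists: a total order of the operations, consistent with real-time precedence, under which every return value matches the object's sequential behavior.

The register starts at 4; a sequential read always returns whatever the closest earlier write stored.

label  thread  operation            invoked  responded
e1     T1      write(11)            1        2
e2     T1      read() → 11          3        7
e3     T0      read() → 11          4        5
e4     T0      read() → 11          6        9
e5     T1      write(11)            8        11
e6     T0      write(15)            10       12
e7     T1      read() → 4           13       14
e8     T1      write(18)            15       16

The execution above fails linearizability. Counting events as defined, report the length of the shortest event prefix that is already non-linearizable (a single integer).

events 1..13 are linearizable; a witness order is e1, e2, e3, e4, e5, e6:
1. e1 write(11), leaving value 11
2. e2 read() → 11, leaving value 11
3. e3 read() → 11, leaving value 11
4. e4 read() → 11, leaving value 11
5. e5 write(11), leaving value 11
6. e6 write(15), leaving value 15
once event 14 joins (e7's response, time 14), exhaustive search finds no witness
sample order e1, e2, e3, e4, e5, e6, e7 stalls at step 7 — e7 read() → 4 has no legal effect
sample order e1, e2, e3, e4, e6, e5, e7 stalls at step 7 — e7 read() → 4 has no legal effect

14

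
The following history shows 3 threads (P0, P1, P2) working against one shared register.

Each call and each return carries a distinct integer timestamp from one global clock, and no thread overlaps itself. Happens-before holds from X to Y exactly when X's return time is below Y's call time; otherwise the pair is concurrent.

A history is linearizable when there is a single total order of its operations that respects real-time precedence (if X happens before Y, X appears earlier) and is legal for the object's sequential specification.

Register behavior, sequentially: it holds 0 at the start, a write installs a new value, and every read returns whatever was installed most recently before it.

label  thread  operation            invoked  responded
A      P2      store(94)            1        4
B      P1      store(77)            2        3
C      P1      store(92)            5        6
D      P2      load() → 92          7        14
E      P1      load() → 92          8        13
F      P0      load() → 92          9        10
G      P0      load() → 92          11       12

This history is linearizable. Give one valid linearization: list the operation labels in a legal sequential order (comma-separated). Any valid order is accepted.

1. A store(94), leaving value 94
2. B store(77), leaving value 77
3. C store(92), leaving value 92
4. D load() → 92, leaving value 92
5. E load() → 92, leaving value 92
6. F load() → 92, leaving value 92
7. G load() → 92, leaving value 92

A, B, C, D, E, F, G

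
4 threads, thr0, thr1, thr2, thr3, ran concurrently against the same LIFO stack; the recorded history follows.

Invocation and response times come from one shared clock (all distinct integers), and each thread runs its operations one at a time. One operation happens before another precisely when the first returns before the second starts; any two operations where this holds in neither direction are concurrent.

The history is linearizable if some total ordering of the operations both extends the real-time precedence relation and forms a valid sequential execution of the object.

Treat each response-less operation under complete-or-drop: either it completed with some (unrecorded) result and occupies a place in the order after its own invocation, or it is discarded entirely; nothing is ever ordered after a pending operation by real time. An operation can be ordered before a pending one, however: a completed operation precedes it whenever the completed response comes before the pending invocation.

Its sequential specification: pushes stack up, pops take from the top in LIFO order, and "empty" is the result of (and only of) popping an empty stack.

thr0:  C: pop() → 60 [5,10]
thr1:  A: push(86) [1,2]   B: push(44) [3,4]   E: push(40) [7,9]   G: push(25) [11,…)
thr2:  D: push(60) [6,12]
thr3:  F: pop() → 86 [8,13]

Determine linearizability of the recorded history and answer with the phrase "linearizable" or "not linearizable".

prefix check: 1..12 passes, 1..13 fails once F's time-13 response joins
the 6 completed operations admit 24 real-time orders; each fails the LIFO stack replay
no completion choice of the 1 pending operation (G) rescues it — every subset was tried
one such order, A, B, C, D, E, F (pending dropped), breaks at step 3 where C pop() → 60 is illegal
one such order, A, B, C, D, F, E (pending dropped), breaks at step 3 where C pop() → 60 is illegal

not linearizable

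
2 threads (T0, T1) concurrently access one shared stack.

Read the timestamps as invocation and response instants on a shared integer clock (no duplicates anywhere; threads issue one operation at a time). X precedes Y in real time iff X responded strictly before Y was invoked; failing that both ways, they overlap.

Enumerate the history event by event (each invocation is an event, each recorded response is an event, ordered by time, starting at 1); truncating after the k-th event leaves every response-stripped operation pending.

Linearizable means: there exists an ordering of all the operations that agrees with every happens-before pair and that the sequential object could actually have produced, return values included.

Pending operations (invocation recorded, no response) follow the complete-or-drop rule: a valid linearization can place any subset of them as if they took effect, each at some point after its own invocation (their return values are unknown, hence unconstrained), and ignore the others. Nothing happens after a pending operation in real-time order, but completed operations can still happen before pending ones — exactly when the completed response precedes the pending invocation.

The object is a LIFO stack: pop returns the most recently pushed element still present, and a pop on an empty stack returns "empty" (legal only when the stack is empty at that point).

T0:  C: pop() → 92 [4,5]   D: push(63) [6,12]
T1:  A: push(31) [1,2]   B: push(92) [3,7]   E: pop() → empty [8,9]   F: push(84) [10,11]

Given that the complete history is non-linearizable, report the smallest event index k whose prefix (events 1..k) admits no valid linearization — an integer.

one valid order for events 1..8 is A, B, C:
1. A push(31), leaving stack <31>
2. B push(92), leaving stack <31,92>
3. C pop() → 92, leaving stack <31>
include event 9 — E responding at 9 — and every candidate order breaks
including or dropping the 1 pending operation (D) in any combination fails
sample order A, B, C, E (pending dropped) stalls at step 4 — E pop() → empty has no legal effect
sample order A, C, B, E (pending dropped) stalls at step 2 — C pop() → 92 has no legal effect

9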